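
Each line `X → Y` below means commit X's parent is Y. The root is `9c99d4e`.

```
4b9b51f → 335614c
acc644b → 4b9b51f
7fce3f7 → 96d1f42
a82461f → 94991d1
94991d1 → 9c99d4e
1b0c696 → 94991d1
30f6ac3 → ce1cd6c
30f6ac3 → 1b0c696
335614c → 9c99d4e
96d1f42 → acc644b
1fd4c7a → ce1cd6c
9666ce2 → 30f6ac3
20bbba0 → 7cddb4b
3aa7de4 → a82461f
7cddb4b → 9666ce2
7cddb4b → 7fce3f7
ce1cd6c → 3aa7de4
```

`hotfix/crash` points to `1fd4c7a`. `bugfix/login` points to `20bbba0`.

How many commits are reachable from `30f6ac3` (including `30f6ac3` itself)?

Walking parent pointers from 30f6ac3: reachable set = {1b0c696, 30f6ac3, 3aa7de4, 94991d1, 9c99d4e, a82461f, ce1cd6c}.
That is 7 commits.

7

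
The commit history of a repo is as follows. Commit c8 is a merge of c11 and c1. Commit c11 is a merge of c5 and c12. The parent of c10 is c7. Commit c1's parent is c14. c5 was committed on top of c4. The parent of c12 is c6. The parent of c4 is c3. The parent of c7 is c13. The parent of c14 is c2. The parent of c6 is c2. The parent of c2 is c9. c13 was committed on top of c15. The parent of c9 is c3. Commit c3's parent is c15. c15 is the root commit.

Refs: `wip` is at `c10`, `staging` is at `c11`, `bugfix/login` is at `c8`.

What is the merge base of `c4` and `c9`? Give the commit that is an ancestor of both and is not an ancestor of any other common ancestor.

c3

Ancestors of c4: {c15, c3, c4}.
Ancestors of c9: {c15, c3, c9}.
Common ancestors: {c15, c3}.
Among these, c3 is not an ancestor of any other common ancestor — it is the merge base.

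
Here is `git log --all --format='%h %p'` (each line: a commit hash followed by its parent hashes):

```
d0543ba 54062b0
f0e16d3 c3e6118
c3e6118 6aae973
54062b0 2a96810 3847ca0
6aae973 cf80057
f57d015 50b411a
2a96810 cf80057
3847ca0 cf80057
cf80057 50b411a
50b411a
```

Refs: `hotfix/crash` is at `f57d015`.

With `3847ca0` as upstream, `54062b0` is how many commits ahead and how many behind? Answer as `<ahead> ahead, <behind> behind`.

Reachable from 54062b0: {2a96810, 3847ca0, 50b411a, 54062b0, cf80057}.
Reachable from 3847ca0: {3847ca0, 50b411a, cf80057}.
Only in 54062b0's history (ahead): {2a96810, 54062b0} — 2.
Only in 3847ca0's history (behind): {} — 0.

2 ahead, 0 behind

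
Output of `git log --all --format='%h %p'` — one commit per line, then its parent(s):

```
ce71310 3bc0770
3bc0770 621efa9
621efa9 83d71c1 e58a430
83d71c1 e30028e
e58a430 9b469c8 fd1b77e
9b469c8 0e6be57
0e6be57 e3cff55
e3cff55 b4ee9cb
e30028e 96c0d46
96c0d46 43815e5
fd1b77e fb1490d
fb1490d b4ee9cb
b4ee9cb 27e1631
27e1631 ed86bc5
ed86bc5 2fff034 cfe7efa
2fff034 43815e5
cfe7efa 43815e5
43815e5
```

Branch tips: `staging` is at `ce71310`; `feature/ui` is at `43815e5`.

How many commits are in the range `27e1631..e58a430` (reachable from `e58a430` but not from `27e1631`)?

Reachable from e58a430: {0e6be57, 27e1631, 2fff034, 43815e5, 9b469c8, b4ee9cb, cfe7efa, e3cff55, e58a430, ed86bc5, fb1490d, fd1b77e}.
Reachable from 27e1631: {27e1631, 2fff034, 43815e5, cfe7efa, ed86bc5}.
In e58a430's history but not 27e1631's: {0e6be57, 9b469c8, b4ee9cb, e3cff55, e58a430, fb1490d, fd1b77e} — 7 commits.

7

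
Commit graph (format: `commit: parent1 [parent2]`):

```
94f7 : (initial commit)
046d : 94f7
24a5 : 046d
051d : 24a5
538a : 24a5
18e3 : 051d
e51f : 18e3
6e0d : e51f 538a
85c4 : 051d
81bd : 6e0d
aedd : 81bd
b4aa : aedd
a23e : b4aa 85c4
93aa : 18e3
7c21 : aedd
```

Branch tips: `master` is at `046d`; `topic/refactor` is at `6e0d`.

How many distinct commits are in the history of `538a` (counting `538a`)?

4

Walking parent pointers from 538a: reachable set = {046d, 24a5, 538a, 94f7}.
That is 4 commits.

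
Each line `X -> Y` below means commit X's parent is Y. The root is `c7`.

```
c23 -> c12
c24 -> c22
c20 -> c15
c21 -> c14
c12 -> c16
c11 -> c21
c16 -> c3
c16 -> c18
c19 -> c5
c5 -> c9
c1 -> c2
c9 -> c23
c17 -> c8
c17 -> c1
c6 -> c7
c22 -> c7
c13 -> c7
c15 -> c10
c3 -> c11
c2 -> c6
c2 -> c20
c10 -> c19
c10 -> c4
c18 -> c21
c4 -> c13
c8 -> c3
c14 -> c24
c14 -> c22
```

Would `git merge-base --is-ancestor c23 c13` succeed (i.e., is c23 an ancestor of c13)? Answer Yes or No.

Ancestors of c13: {c13, c7}.
c23 is not in that set, so it is not an ancestor of c13.

No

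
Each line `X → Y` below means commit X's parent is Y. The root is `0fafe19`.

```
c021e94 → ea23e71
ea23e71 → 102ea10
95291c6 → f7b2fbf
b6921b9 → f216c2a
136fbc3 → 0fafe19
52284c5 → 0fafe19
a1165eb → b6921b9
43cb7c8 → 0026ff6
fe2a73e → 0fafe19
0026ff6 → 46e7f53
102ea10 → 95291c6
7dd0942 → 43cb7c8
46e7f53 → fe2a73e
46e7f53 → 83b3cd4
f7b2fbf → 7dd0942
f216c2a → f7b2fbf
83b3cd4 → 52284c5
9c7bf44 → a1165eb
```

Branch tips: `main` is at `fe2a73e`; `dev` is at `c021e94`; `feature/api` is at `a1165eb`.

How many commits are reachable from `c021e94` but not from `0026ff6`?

7

Reachable from c021e94: {0026ff6, 0fafe19, 102ea10, 43cb7c8, 46e7f53, 52284c5, 7dd0942, 83b3cd4, 95291c6, c021e94, ea23e71, f7b2fbf, fe2a73e}.
Reachable from 0026ff6: {0026ff6, 0fafe19, 46e7f53, 52284c5, 83b3cd4, fe2a73e}.
In c021e94's history but not 0026ff6's: {102ea10, 43cb7c8, 7dd0942, 95291c6, c021e94, ea23e71, f7b2fbf} — 7 commits.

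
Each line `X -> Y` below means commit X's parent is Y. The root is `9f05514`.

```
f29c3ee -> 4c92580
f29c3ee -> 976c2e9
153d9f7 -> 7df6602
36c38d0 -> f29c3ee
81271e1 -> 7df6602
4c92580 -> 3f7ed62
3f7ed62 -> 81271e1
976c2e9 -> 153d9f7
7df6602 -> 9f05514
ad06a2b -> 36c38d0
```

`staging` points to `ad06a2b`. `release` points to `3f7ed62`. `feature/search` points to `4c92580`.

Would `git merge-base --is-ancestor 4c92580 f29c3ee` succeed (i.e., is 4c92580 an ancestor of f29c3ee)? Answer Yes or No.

Yes

Ancestors of f29c3ee (commits reachable by following parents): {153d9f7, 3f7ed62, 4c92580, 7df6602, 81271e1, 976c2e9, 9f05514, f29c3ee}.
4c92580 is in that set, so it is an ancestor of f29c3ee.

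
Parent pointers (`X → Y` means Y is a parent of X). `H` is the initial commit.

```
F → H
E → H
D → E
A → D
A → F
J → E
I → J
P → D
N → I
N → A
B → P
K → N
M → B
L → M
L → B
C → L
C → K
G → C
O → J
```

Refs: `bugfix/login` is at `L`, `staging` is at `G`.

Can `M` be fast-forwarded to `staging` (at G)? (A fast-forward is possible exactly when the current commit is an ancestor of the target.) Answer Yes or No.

Yes

A fast-forward from M to G is possible iff M is an ancestor of G.
Ancestors of G: {A, B, C, D, E, F, G, H, I, J, K, L, M, N, P}.
M is among them, so fast-forward is possible.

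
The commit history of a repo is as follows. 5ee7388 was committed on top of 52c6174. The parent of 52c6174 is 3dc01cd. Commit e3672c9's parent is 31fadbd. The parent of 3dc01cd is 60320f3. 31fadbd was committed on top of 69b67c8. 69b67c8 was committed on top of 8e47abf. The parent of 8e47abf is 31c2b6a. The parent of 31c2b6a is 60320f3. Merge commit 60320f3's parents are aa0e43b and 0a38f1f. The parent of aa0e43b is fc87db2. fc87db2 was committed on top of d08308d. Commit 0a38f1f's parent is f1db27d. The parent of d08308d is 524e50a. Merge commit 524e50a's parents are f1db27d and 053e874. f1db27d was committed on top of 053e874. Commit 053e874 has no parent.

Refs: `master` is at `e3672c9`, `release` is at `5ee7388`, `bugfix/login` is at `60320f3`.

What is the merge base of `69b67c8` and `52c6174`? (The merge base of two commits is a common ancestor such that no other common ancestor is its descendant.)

60320f3

Ancestors of 69b67c8: {053e874, 0a38f1f, 31c2b6a, 524e50a, 60320f3, 69b67c8, 8e47abf, aa0e43b, d08308d, f1db27d, fc87db2}.
Ancestors of 52c6174: {053e874, 0a38f1f, 3dc01cd, 524e50a, 52c6174, 60320f3, aa0e43b, d08308d, f1db27d, fc87db2}.
Common ancestors: {053e874, 0a38f1f, 524e50a, 60320f3, aa0e43b, d08308d, f1db27d, fc87db2}.
Among these, 60320f3 is not an ancestor of any other common ancestor — it is the merge base.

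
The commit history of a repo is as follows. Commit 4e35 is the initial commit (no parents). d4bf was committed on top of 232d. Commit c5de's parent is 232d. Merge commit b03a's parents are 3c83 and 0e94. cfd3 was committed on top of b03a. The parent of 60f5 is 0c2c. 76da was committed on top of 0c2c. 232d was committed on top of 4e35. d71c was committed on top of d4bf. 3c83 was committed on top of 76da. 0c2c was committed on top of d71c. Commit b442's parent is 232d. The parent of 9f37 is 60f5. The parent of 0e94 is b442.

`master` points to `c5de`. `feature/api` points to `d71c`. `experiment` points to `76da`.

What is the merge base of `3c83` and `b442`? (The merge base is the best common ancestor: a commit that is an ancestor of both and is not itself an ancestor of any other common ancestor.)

Ancestors of 3c83: {0c2c, 232d, 3c83, 4e35, 76da, d4bf, d71c}.
Ancestors of b442: {232d, 4e35, b442}.
Common ancestors: {232d, 4e35}.
Among these, 232d is not an ancestor of any other common ancestor — it is the merge base.

232d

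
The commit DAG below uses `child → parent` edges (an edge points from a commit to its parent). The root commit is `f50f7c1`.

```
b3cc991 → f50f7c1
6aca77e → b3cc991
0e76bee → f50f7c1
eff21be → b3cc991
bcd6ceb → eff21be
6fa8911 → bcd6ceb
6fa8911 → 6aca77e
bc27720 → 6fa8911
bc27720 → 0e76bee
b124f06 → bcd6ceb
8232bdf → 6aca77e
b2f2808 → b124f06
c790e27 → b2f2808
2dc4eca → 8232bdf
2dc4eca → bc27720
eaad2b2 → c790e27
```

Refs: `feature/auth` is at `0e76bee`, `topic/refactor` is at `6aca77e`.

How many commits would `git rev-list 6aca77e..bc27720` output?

Reachable from bc27720: {0e76bee, 6aca77e, 6fa8911, b3cc991, bc27720, bcd6ceb, eff21be, f50f7c1}.
Reachable from 6aca77e: {6aca77e, b3cc991, f50f7c1}.
In bc27720's history but not 6aca77e's: {0e76bee, 6fa8911, bc27720, bcd6ceb, eff21be} — 5 commits.

5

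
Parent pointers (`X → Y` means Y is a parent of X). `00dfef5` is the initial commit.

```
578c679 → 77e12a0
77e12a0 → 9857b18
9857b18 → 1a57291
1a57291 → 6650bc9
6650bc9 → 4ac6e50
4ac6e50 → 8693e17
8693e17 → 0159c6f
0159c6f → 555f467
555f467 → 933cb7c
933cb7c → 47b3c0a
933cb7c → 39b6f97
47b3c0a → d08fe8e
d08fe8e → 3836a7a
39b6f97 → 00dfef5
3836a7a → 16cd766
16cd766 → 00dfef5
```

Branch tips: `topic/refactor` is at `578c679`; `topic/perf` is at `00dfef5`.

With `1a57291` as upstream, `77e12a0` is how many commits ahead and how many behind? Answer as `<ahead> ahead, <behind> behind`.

Reachable from 77e12a0: {00dfef5, 0159c6f, 16cd766, 1a57291, 3836a7a, 39b6f97, 47b3c0a, 4ac6e50, 555f467, 6650bc9, 77e12a0, 8693e17, 933cb7c, 9857b18, d08fe8e}.
Reachable from 1a57291: {00dfef5, 0159c6f, 16cd766, 1a57291, 3836a7a, 39b6f97, 47b3c0a, 4ac6e50, 555f467, 6650bc9, 8693e17, 933cb7c, d08fe8e}.
Only in 77e12a0's history (ahead): {77e12a0, 9857b18} — 2.
Only in 1a57291's history (behind): {} — 0.

2 ahead, 0 behind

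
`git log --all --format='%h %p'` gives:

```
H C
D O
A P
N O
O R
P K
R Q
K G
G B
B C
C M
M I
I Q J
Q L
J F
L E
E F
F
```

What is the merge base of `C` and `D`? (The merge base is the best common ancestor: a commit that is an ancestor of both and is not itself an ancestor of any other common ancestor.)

Ancestors of C: {C, E, F, I, J, L, M, Q}.
Ancestors of D: {D, E, F, L, O, Q, R}.
Common ancestors: {E, F, L, Q}.
Among these, Q is not an ancestor of any other common ancestor — it is the merge base.

Q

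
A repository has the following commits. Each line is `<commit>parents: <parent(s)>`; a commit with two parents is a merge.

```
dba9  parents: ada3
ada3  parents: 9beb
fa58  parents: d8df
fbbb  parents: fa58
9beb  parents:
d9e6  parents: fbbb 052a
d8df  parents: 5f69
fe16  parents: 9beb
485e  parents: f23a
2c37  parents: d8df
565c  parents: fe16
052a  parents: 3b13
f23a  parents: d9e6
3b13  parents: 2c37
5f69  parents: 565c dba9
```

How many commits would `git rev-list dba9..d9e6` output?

10

Reachable from d9e6: {052a, 2c37, 3b13, 565c, 5f69, 9beb, ada3, d8df, d9e6, dba9, fa58, fbbb, fe16}.
Reachable from dba9: {9beb, ada3, dba9}.
In d9e6's history but not dba9's: {052a, 2c37, 3b13, 565c, 5f69, d8df, d9e6, fa58, fbbb, fe16} — 10 commits.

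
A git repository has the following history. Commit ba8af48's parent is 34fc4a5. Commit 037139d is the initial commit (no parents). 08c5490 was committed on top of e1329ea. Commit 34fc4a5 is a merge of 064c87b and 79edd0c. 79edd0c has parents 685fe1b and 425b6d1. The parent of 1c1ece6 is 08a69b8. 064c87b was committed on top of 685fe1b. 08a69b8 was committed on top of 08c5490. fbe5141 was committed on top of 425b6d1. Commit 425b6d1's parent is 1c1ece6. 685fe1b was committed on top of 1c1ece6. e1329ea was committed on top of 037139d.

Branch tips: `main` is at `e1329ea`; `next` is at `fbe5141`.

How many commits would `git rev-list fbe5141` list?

Walking parent pointers from fbe5141: reachable set = {037139d, 08a69b8, 08c5490, 1c1ece6, 425b6d1, e1329ea, fbe5141}.
That is 7 commits.

7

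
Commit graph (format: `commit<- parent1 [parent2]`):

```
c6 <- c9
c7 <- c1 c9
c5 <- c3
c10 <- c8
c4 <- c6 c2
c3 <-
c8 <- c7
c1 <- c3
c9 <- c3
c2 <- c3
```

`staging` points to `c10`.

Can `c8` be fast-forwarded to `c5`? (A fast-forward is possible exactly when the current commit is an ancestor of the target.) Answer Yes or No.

A fast-forward from c8 to c5 is possible iff c8 is an ancestor of c5.
Ancestors of c5: {c3, c5}.
c8 is not among them, so fast-forward is not possible.

No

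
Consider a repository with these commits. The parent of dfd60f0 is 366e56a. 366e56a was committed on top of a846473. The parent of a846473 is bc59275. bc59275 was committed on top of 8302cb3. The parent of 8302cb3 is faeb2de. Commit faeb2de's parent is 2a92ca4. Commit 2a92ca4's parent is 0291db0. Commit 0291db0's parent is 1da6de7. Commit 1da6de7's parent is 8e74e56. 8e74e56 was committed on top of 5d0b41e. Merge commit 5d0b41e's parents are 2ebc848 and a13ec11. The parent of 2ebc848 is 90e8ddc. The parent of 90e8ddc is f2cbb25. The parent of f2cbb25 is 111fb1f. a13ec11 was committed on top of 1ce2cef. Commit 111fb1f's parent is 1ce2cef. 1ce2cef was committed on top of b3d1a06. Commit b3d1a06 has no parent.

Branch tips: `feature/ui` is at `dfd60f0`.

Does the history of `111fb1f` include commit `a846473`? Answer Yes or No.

No

Ancestors of 111fb1f: {111fb1f, 1ce2cef, b3d1a06}.
a846473 is not in that set, so it is not an ancestor of 111fb1f.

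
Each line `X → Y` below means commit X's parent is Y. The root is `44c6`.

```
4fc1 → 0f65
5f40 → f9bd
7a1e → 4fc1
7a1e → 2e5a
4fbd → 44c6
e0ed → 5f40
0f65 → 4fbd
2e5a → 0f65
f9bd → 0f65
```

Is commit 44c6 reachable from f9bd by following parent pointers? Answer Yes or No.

Yes

Ancestors of f9bd (commits reachable by following parents): {0f65, 44c6, 4fbd, f9bd}.
44c6 is in that set, so it is an ancestor of f9bd.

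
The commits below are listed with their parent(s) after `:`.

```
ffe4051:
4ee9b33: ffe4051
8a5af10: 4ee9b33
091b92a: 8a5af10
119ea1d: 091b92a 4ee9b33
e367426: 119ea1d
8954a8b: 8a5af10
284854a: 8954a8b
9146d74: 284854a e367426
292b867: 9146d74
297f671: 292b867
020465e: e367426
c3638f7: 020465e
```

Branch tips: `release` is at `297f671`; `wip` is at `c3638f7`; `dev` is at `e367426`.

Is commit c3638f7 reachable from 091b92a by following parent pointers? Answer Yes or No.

Ancestors of 091b92a: {091b92a, 4ee9b33, 8a5af10, ffe4051}.
c3638f7 is not in that set, so it is not an ancestor of 091b92a.

No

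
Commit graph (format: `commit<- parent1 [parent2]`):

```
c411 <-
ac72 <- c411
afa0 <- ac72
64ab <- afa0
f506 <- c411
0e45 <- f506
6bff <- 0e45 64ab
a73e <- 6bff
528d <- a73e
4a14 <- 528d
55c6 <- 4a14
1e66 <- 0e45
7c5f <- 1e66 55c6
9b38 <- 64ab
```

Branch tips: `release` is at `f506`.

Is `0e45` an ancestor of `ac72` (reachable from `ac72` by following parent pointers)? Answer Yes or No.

Ancestors of ac72: {ac72, c411}.
0e45 is not in that set, so it is not an ancestor of ac72.

No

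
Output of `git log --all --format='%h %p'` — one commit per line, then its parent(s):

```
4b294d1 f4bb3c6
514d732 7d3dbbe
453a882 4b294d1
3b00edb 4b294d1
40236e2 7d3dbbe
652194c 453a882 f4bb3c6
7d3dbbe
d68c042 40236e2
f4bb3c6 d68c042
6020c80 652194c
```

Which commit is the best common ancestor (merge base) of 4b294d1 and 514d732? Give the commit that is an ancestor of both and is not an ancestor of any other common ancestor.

Ancestors of 4b294d1: {40236e2, 4b294d1, 7d3dbbe, d68c042, f4bb3c6}.
Ancestors of 514d732: {514d732, 7d3dbbe}.
Common ancestors: {7d3dbbe}.
The only common ancestor is 7d3dbbe, so it is the merge base.

7d3dbbe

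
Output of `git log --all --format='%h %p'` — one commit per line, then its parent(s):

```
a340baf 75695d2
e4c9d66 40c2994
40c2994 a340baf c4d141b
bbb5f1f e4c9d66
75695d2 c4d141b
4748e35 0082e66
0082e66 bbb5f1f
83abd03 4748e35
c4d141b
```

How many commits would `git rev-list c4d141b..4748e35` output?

7

Reachable from 4748e35: {0082e66, 40c2994, 4748e35, 75695d2, a340baf, bbb5f1f, c4d141b, e4c9d66}.
Reachable from c4d141b: {c4d141b}.
In 4748e35's history but not c4d141b's: {0082e66, 40c2994, 4748e35, 75695d2, a340baf, bbb5f1f, e4c9d66} — 7 commits.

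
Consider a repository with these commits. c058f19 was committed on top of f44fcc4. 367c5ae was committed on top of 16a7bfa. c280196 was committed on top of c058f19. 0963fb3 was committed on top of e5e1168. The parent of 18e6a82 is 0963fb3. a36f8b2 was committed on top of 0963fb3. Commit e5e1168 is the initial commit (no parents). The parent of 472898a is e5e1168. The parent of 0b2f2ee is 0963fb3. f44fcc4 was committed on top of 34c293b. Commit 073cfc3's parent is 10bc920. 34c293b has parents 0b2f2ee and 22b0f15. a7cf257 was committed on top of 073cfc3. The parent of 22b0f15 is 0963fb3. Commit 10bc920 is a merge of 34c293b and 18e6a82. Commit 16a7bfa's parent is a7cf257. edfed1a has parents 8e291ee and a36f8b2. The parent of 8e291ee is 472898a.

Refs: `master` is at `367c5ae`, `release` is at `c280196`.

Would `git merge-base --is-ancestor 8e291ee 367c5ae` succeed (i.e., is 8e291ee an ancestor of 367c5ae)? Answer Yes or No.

No

Ancestors of 367c5ae: {073cfc3, 0963fb3, 0b2f2ee, 10bc920, 16a7bfa, 18e6a82, 22b0f15, 34c293b, 367c5ae, a7cf257, e5e1168}.
8e291ee is not in that set, so it is not an ancestor of 367c5ae.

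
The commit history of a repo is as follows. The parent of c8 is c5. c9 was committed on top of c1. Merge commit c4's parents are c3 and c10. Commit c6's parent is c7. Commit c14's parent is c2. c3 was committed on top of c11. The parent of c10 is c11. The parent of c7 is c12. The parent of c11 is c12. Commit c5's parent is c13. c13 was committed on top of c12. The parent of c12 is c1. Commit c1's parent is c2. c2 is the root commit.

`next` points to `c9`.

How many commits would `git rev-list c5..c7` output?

Reachable from c7: {c1, c12, c2, c7}.
Reachable from c5: {c1, c12, c13, c2, c5}.
In c7's history but not c5's: {c7} — 1 commit.

1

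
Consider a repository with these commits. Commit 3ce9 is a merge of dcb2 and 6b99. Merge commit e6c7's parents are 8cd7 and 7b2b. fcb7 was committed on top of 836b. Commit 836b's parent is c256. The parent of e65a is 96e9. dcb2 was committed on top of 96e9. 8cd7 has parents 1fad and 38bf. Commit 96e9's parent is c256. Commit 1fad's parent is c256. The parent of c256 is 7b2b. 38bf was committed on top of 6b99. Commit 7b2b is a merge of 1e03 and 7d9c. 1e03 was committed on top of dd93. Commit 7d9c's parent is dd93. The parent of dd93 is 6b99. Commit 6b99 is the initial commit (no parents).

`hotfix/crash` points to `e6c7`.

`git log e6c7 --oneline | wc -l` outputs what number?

Walking parent pointers from e6c7: reachable set = {1e03, 1fad, 38bf, 6b99, 7b2b, 7d9c, 8cd7, c256, dd93, e6c7}.
That is 10 commits.

10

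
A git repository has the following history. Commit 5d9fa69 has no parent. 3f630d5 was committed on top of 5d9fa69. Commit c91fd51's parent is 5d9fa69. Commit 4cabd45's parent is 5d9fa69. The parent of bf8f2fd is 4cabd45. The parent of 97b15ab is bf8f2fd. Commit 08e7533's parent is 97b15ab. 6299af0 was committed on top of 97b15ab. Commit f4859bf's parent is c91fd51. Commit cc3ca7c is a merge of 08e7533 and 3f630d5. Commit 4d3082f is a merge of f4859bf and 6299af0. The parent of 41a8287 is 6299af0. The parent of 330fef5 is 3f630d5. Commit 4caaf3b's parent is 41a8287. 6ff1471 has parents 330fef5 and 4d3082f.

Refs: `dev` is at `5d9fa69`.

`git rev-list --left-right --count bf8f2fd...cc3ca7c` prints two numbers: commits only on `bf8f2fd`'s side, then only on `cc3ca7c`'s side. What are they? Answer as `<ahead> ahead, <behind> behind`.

Reachable from bf8f2fd: {4cabd45, 5d9fa69, bf8f2fd}.
Reachable from cc3ca7c: {08e7533, 3f630d5, 4cabd45, 5d9fa69, 97b15ab, bf8f2fd, cc3ca7c}.
Only in bf8f2fd's history (ahead): {} — 0.
Only in cc3ca7c's history (behind): {08e7533, 3f630d5, 97b15ab, cc3ca7c} — 4.

0 ahead, 4 behind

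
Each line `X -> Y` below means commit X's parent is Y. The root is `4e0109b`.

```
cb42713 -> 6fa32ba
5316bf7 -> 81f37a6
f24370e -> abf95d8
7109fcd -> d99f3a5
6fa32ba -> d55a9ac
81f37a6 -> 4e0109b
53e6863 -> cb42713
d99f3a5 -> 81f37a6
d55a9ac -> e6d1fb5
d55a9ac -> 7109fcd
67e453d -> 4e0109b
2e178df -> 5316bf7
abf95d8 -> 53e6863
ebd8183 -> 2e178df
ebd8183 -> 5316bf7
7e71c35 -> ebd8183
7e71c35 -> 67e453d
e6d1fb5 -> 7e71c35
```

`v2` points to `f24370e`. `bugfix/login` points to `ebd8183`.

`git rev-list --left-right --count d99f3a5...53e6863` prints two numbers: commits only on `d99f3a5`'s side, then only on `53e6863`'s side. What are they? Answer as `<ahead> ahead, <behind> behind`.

Reachable from d99f3a5: {4e0109b, 81f37a6, d99f3a5}.
Reachable from 53e6863: {2e178df, 4e0109b, 5316bf7, 53e6863, 67e453d, 6fa32ba, 7109fcd, 7e71c35, 81f37a6, cb42713, d55a9ac, d99f3a5, e6d1fb5, ebd8183}.
Only in d99f3a5's history (ahead): {} — 0.
Only in 53e6863's history (behind): {2e178df, 5316bf7, 53e6863, 67e453d, 6fa32ba, 7109fcd, 7e71c35, cb42713, d55a9ac, e6d1fb5, ebd8183} — 11.

0 ahead, 11 behind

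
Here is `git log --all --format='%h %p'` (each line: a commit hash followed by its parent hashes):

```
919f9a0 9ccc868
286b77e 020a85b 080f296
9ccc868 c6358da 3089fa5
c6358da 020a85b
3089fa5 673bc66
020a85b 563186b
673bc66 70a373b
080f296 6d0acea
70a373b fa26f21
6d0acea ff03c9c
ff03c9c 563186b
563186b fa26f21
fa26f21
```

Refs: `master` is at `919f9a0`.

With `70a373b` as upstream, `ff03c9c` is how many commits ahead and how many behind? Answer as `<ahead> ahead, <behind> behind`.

2 ahead, 1 behind

Reachable from ff03c9c: {563186b, fa26f21, ff03c9c}.
Reachable from 70a373b: {70a373b, fa26f21}.
Only in ff03c9c's history (ahead): {563186b, ff03c9c} — 2.
Only in 70a373b's history (behind): {70a373b} — 1.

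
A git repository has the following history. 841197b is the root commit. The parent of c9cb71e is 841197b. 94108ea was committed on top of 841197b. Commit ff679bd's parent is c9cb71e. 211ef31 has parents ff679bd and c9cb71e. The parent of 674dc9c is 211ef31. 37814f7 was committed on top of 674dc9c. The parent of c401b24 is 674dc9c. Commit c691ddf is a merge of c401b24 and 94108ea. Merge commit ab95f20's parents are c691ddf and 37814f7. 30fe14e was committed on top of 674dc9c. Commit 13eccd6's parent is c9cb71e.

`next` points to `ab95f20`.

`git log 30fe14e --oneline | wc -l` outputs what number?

6

Walking parent pointers from 30fe14e: reachable set = {211ef31, 30fe14e, 674dc9c, 841197b, c9cb71e, ff679bd}.
That is 6 commits.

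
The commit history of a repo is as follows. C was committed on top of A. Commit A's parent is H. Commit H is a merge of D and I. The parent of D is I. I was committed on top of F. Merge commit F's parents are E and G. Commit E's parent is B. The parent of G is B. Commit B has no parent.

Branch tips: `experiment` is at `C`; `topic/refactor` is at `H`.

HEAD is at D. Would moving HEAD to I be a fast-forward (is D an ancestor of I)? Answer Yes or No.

A fast-forward from D to I is possible iff D is an ancestor of I.
Ancestors of I: {B, E, F, G, I}.
D is not among them, so fast-forward is not possible.

No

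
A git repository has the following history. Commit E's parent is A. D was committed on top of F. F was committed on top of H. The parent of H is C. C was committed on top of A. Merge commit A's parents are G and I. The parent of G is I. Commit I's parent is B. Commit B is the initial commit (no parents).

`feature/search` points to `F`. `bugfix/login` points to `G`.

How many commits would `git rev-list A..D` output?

Reachable from D: {A, B, C, D, F, G, H, I}.
Reachable from A: {A, B, G, I}.
In D's history but not A's: {C, D, F, H} — 4 commits.

4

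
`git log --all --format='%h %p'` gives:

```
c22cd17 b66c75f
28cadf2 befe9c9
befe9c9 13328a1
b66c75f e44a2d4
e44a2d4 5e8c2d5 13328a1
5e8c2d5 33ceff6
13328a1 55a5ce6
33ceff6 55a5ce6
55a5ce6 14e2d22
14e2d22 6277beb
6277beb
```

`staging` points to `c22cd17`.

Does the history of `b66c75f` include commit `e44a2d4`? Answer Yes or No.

Yes

Ancestors of b66c75f (commits reachable by following parents): {13328a1, 14e2d22, 33ceff6, 55a5ce6, 5e8c2d5, 6277beb, b66c75f, e44a2d4}.
e44a2d4 is in that set, so it is an ancestor of b66c75f.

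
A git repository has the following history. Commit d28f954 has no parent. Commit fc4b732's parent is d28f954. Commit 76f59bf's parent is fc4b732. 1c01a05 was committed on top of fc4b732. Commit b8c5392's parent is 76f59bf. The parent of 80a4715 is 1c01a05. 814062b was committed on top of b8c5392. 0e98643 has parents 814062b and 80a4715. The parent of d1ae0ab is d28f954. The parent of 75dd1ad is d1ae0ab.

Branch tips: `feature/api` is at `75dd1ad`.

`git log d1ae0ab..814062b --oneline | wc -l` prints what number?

4

Reachable from 814062b: {76f59bf, 814062b, b8c5392, d28f954, fc4b732}.
Reachable from d1ae0ab: {d1ae0ab, d28f954}.
In 814062b's history but not d1ae0ab's: {76f59bf, 814062b, b8c5392, fc4b732} — 4 commits.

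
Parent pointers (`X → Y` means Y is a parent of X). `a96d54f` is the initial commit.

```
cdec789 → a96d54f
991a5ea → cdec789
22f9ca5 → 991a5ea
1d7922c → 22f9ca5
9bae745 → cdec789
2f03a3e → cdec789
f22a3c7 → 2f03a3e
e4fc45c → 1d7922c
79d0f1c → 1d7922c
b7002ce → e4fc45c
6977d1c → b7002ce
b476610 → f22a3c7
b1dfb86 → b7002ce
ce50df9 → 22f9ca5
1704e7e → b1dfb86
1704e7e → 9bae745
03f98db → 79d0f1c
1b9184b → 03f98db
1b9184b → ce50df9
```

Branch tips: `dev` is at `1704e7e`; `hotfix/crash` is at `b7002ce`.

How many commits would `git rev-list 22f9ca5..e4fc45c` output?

Reachable from e4fc45c: {1d7922c, 22f9ca5, 991a5ea, a96d54f, cdec789, e4fc45c}.
Reachable from 22f9ca5: {22f9ca5, 991a5ea, a96d54f, cdec789}.
In e4fc45c's history but not 22f9ca5's: {1d7922c, e4fc45c} — 2 commits.

2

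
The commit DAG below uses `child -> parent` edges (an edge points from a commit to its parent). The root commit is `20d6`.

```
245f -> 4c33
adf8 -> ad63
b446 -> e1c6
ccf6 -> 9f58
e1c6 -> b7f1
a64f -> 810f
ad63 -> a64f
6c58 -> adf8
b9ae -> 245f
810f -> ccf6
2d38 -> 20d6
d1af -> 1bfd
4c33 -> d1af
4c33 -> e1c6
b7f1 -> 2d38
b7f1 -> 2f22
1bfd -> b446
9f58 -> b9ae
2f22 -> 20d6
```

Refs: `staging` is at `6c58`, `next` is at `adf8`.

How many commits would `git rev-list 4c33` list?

Walking parent pointers from 4c33: reachable set = {1bfd, 20d6, 2d38, 2f22, 4c33, b446, b7f1, d1af, e1c6}.
That is 9 commits.

9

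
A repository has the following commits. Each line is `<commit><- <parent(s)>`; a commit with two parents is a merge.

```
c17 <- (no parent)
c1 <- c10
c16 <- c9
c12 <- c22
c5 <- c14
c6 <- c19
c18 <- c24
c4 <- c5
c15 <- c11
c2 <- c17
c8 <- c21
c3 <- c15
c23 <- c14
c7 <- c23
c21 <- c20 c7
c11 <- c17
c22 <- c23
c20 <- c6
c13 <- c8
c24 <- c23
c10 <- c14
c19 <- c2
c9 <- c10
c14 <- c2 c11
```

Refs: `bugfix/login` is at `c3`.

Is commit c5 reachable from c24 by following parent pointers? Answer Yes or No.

Ancestors of c24: {c11, c14, c17, c2, c23, c24}.
c5 is not in that set, so it is not an ancestor of c24.

No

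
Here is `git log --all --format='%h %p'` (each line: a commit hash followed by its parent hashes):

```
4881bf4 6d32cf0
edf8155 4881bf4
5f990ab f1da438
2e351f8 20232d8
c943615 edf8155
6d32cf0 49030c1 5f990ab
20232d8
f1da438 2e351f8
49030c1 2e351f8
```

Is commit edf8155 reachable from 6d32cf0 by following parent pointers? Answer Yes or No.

Ancestors of 6d32cf0: {20232d8, 2e351f8, 49030c1, 5f990ab, 6d32cf0, f1da438}.
edf8155 is not in that set, so it is not an ancestor of 6d32cf0.

No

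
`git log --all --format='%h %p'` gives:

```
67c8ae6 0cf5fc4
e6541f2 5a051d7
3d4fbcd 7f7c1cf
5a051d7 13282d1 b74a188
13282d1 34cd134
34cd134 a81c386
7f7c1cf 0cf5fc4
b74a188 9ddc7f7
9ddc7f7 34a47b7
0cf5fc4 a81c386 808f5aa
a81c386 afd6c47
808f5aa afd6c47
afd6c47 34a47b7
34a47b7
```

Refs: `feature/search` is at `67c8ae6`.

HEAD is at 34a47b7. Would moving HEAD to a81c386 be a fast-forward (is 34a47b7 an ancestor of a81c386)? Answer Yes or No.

A fast-forward from 34a47b7 to a81c386 is possible iff 34a47b7 is an ancestor of a81c386.
Ancestors of a81c386: {34a47b7, a81c386, afd6c47}.
34a47b7 is among them, so fast-forward is possible.

Yes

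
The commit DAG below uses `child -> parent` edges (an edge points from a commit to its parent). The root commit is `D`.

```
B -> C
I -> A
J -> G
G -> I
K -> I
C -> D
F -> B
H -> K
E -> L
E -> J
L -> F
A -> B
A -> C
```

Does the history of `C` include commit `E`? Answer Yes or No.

Ancestors of C: {C, D}.
E is not in that set, so it is not an ancestor of C.

No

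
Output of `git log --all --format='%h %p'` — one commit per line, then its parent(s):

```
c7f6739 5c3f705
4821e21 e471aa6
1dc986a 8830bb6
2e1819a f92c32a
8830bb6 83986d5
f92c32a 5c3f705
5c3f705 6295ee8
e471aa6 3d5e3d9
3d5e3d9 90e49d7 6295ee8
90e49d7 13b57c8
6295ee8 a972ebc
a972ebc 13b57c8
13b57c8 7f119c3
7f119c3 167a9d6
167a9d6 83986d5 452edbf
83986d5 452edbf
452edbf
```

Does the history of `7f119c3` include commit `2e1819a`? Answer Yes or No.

Ancestors of 7f119c3: {167a9d6, 452edbf, 7f119c3, 83986d5}.
2e1819a is not in that set, so it is not an ancestor of 7f119c3.

No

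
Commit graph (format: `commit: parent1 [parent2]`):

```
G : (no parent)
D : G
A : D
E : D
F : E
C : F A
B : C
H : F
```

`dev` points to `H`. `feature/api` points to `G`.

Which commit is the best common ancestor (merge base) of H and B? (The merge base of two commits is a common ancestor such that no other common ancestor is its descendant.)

F

Ancestors of H: {D, E, F, G, H}.
Ancestors of B: {A, B, C, D, E, F, G}.
Common ancestors: {D, E, F, G}.
Among these, F is not an ancestor of any other common ancestor — it is the merge base.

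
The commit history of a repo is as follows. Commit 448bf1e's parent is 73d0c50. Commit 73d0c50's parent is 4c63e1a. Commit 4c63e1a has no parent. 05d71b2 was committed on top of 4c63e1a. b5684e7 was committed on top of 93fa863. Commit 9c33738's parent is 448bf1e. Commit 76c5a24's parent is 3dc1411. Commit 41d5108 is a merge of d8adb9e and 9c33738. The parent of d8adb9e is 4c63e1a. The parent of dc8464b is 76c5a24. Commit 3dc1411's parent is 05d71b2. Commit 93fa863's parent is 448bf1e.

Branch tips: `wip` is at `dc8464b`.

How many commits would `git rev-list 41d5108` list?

Walking parent pointers from 41d5108: reachable set = {41d5108, 448bf1e, 4c63e1a, 73d0c50, 9c33738, d8adb9e}.
That is 6 commits.

6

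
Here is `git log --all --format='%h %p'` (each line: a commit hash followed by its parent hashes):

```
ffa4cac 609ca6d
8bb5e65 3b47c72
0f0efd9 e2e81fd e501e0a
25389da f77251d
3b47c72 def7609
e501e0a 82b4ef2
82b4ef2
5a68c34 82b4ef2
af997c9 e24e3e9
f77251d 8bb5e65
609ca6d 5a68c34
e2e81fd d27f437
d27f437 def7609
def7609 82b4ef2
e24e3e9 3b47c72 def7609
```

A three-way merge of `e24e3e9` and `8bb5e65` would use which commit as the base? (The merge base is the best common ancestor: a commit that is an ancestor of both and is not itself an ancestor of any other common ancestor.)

3b47c72

Ancestors of e24e3e9: {3b47c72, 82b4ef2, def7609, e24e3e9}.
Ancestors of 8bb5e65: {3b47c72, 82b4ef2, 8bb5e65, def7609}.
Common ancestors: {3b47c72, 82b4ef2, def7609}.
Among these, 3b47c72 is not an ancestor of any other common ancestor — it is the merge base.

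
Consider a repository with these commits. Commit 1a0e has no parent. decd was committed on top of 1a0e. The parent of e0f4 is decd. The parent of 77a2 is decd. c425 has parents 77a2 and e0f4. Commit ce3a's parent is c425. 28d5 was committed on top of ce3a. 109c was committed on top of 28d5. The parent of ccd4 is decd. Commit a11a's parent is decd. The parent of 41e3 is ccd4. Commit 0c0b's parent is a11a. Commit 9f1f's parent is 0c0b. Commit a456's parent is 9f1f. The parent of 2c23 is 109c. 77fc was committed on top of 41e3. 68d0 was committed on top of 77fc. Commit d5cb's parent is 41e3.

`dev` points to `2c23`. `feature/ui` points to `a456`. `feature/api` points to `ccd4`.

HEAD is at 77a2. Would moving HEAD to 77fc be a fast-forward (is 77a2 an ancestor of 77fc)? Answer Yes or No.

No

A fast-forward from 77a2 to 77fc is possible iff 77a2 is an ancestor of 77fc.
Ancestors of 77fc: {1a0e, 41e3, 77fc, ccd4, decd}.
77a2 is not among them, so fast-forward is not possible.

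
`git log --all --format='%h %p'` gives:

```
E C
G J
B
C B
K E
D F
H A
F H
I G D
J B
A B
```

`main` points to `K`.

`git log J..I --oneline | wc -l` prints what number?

6

Reachable from I: {A, B, D, F, G, H, I, J}.
Reachable from J: {B, J}.
In I's history but not J's: {A, D, F, G, H, I} — 6 commits.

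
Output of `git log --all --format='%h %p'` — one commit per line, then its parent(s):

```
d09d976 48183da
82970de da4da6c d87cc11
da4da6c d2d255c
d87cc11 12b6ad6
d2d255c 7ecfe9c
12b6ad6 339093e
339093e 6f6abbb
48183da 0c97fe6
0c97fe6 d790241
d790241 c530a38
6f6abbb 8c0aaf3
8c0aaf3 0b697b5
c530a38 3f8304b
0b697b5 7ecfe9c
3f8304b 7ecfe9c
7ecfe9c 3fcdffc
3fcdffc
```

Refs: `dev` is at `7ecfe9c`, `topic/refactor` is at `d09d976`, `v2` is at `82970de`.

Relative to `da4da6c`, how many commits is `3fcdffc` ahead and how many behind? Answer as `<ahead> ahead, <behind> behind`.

0 ahead, 3 behind

Reachable from 3fcdffc: {3fcdffc}.
Reachable from da4da6c: {3fcdffc, 7ecfe9c, d2d255c, da4da6c}.
Only in 3fcdffc's history (ahead): {} — 0.
Only in da4da6c's history (behind): {7ecfe9c, d2d255c, da4da6c} — 3.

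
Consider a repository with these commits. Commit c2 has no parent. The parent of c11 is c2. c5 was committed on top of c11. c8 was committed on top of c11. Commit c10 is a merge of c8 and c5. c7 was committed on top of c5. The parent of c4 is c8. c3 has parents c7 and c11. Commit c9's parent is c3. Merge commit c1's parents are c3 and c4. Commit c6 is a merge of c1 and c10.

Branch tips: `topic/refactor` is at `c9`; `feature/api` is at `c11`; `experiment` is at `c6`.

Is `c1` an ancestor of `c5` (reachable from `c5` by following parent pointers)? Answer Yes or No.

No

Ancestors of c5: {c11, c2, c5}.
c1 is not in that set, so it is not an ancestor of c5.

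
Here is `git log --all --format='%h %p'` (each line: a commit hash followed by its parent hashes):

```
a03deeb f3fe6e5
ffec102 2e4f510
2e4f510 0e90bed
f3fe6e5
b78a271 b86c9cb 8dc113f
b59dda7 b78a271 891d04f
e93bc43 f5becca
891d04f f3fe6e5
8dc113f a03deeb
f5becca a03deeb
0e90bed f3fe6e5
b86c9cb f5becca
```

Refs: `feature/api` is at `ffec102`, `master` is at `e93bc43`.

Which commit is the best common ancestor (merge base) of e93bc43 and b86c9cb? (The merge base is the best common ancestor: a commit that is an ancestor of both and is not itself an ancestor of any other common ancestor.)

f5becca

Ancestors of e93bc43: {a03deeb, e93bc43, f3fe6e5, f5becca}.
Ancestors of b86c9cb: {a03deeb, b86c9cb, f3fe6e5, f5becca}.
Common ancestors: {a03deeb, f3fe6e5, f5becca}.
Among these, f5becca is not an ancestor of any other common ancestor — it is the merge base.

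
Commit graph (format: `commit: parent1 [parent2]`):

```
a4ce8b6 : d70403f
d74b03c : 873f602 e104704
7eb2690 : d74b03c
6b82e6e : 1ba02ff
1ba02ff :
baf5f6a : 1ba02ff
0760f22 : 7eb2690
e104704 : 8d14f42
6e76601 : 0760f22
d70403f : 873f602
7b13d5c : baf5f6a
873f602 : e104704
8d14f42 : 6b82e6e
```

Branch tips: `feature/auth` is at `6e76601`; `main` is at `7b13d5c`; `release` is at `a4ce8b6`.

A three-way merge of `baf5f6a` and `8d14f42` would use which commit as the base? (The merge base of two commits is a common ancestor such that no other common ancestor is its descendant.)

1ba02ff

Ancestors of baf5f6a: {1ba02ff, baf5f6a}.
Ancestors of 8d14f42: {1ba02ff, 6b82e6e, 8d14f42}.
Common ancestors: {1ba02ff}.
The only common ancestor is 1ba02ff, so it is the merge base.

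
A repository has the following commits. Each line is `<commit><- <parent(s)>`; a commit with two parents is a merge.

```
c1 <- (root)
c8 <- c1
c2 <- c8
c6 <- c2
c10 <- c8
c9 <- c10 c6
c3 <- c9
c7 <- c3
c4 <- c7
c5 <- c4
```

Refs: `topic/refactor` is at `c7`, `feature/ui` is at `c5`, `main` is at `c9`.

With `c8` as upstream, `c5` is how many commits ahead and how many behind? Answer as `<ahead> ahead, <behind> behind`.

8 ahead, 0 behind

Reachable from c5: {c1, c10, c2, c3, c4, c5, c6, c7, c8, c9}.
Reachable from c8: {c1, c8}.
Only in c5's history (ahead): {c10, c2, c3, c4, c5, c6, c7, c9} — 8.
Only in c8's history (behind): {} — 0.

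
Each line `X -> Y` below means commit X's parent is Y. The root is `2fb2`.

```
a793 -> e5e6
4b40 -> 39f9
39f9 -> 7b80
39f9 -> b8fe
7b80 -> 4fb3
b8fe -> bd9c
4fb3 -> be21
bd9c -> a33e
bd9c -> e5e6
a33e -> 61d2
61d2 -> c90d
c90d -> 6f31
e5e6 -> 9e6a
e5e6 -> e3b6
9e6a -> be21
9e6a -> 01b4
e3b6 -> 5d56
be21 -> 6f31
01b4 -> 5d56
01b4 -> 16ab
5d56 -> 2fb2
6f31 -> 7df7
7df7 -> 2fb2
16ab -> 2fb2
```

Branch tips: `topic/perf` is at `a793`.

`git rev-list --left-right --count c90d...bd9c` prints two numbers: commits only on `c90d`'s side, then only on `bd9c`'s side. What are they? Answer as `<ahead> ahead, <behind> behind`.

0 ahead, 10 behind

Reachable from c90d: {2fb2, 6f31, 7df7, c90d}.
Reachable from bd9c: {01b4, 16ab, 2fb2, 5d56, 61d2, 6f31, 7df7, 9e6a, a33e, bd9c, be21, c90d, e3b6, e5e6}.
Only in c90d's history (ahead): {} — 0.
Only in bd9c's history (behind): {01b4, 16ab, 5d56, 61d2, 9e6a, a33e, bd9c, be21, e3b6, e5e6} — 10.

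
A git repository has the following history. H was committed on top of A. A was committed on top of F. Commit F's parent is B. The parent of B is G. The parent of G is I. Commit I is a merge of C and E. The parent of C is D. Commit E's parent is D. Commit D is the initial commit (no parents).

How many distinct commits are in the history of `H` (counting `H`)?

Walking parent pointers from H: reachable set = {A, B, C, D, E, F, G, H, I}.
That is 9 commits.

9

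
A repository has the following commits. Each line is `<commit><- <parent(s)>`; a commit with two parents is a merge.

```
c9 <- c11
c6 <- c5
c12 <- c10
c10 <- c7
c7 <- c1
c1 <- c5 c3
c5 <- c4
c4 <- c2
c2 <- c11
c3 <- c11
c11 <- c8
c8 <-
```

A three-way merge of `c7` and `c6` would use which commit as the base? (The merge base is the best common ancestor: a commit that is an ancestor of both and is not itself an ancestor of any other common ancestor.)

c5

Ancestors of c7: {c1, c11, c2, c3, c4, c5, c7, c8}.
Ancestors of c6: {c11, c2, c4, c5, c6, c8}.
Common ancestors: {c11, c2, c4, c5, c8}.
Among these, c5 is not an ancestor of any other common ancestor — it is the merge base.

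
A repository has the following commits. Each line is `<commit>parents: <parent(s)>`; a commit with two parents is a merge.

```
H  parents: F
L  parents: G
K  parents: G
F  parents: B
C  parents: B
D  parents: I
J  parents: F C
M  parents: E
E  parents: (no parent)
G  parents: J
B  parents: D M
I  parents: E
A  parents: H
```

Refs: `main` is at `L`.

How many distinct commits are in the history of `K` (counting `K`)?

Walking parent pointers from K: reachable set = {B, C, D, E, F, G, I, J, K, M}.
That is 10 commits.

10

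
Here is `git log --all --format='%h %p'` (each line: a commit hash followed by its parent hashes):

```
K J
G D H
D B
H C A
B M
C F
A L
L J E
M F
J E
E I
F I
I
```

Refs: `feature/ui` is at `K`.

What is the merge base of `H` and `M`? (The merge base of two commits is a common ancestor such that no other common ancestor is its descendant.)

F

Ancestors of H: {A, C, E, F, H, I, J, L}.
Ancestors of M: {F, I, M}.
Common ancestors: {F, I}.
Among these, F is not an ancestor of any other common ancestor — it is the merge base.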